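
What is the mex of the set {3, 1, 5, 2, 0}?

The values 0, 1, 2, 3 are all present; 4 is the first non-negative integer missing from the set.

4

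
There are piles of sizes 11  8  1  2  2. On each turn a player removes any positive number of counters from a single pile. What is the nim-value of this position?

2

In binary:
  1011  (11)
  1000  (8)
  0001  (1)
  0010  (2)
  0010  (2)
  ----
  0010  (2)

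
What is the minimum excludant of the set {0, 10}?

0 is in the set but 1 is not, so the mex is 1.

1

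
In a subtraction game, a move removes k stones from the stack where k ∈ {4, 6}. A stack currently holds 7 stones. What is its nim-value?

Compute g(0), g(1), … for moves {4, 6}:
g(0) = mex{} = 0
g(1) = mex{} = 0
g(2) = mex{} = 0
g(3) = mex{} = 0
g(4) = mex{0} = 1
g(5) = mex{0} = 1
g(6) = mex{0} = 1
g(7) = mex{0} = 1
So g(7) = 1.

1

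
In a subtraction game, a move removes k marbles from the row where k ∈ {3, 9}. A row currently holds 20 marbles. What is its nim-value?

0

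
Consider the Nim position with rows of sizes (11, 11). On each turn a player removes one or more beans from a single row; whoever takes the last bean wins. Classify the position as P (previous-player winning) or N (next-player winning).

P-position

Write each in binary and XOR column by column:
  1011  (11)
  1011  (11)
  ----
  0000  (0)
The nim-sum is 0, so this is a P-position: the player to move is in a losing position under optimal play.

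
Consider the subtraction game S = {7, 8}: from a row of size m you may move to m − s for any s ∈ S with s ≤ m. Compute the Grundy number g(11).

Compute g(0), g(1), … for moves {7, 8}:
g(0) = mex{} = 0
g(1) = mex{} = 0
g(2) = mex{} = 0
g(3) = mex{} = 0
g(4) = mex{} = 0
g(5) = mex{} = 0
g(6) = mex{} = 0
g(7) = mex{0} = 1
g(8) = mex{0} = 1
g(9) = mex{0} = 1
g(10) = mex{0} = 1
g(11) = mex{0} = 1
So g(11) = 1.

1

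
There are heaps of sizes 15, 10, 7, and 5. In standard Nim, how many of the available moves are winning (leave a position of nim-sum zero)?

3

In binary:
  1111  (15)
  1010  (10)
  0111  (7)
  0101  (5)
  ----
  0111  (7)
The overall nim-sum is X = 7. A heap of size p has a winning move iff p XOR X < p (reduce it to p XOR X).
  15: 15 XOR 7 = 8 < 15 — winning move (to 8).
  10: 10 XOR 7 = 13 ≥ 10 — no move.
  7: 7 XOR 7 = 0 < 7 — winning move (to 0).
  5: 5 XOR 7 = 2 < 5 — winning move (to 2).
That gives 3 winning moves.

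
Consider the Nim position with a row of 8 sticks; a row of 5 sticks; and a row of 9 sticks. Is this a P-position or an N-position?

N-position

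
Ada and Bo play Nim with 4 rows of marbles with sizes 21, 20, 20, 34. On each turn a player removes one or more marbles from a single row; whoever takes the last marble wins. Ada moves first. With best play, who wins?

Compute the nim-sum pairwise:
21 ^ 20 = 1
1 ^ 20 = 21
21 ^ 34 = 55
The nim-sum is 55 ≠ 0, so this is an N-position: the player to move can win; Ada has a winning move.

Ada wins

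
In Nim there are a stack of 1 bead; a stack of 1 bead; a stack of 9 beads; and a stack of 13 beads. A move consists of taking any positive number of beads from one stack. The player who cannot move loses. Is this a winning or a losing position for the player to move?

Winning position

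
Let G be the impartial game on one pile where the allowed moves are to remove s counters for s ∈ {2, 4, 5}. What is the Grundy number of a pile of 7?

0

Build the Grundy sequence with g(k) = mex{g(k−s) : s ∈ {2, 4, 5}, s ≤ k}:
k:     0  1  2  3  4  5  6  7
g(k):  0  0  1  1  2  2  3  0
So g(7) = 0.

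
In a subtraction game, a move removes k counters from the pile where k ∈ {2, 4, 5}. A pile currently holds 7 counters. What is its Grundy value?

0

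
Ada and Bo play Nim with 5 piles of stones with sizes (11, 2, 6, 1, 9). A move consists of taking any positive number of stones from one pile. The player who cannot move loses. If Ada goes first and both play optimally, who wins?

Nim-sum: 11 ⊕ 2 ⊕ 6 ⊕ 1 ⊕ 9 = 7.
The nim-sum is 7 ≠ 0, so this is an N-position: the player to move can win; Ada has a winning move.

Ada wins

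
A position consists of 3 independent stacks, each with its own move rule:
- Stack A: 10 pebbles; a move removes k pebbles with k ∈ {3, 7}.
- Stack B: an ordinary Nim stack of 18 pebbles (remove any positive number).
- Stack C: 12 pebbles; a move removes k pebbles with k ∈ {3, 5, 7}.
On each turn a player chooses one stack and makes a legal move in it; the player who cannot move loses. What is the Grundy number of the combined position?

18

Grundy values for stack A (subtraction set {3, 7}):
k:     0  1  2  3  4  5  6  7  8  9 10
g(k):  0  0  0  1  1  1  0  2  2  1  0
So g(10) = 0.
Stack B is a plain Nim stack of size 18, so its Grundy value is 18.
For stack C, compute g(0), g(1), … with moves {3, 5, 7}:
g(0) = mex{} = 0
g(1) = mex{} = 0
g(2) = mex{} = 0
g(3) = mex{0} = 1
g(4) = mex{0} = 1
g(5) = mex{0} = 1
g(6) = mex{0,1} = 2
g(7) = mex{0,1} = 2
g(8) = mex{0,1} = 2
g(9) = mex{0,1,2} = 3
g(10) = mex{1,2} = 0
g(11) = mex{1,2} = 0
g(12) = mex{1,2,3} = 0
So g(12) = 0.
By the Sprague-Grundy theorem, the Grundy value of a sum of independent games is the XOR of the component values.
Combined value = 0 ⊕ 18 ⊕ 0 = 18.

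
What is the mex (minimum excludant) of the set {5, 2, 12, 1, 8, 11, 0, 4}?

3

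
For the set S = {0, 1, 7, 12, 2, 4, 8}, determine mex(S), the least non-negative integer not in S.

3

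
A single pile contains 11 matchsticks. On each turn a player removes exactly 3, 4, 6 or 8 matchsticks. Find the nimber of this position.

Compute g(0), g(1), … for moves {3, 4, 6, 8}:
k:     0  1  2  3  4  5  6  7  8  9 10 11
g(k):  0  0  0  1  1  1  2  2  2  3  3  0
So g(11) = 0.

0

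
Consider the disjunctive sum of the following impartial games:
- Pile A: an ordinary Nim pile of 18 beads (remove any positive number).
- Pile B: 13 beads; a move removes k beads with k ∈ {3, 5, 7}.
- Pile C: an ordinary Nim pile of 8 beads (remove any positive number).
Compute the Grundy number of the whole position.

Pile A is a plain Nim pile of size 18, so its Grundy value is 18.
For pile B, compute g(0), g(1), … with moves {3, 5, 7}:
k:     0  1  2  3  4  5  6  7  8  9 10 11 12 13
g(k):  0  0  0  1  1  1  2  2  2  3  0  0  0  1
So g(13) = 1.
Pile C is a plain Nim pile of size 8, so its Grundy value is 8.
The value of a disjunctive sum is the nim-sum of the parts.
Combined value = 18 XOR 1 XOR 8 = 27.

27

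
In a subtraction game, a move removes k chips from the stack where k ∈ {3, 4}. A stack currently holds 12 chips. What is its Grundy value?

1

Build the Grundy sequence with g(k) = mex{g(k−s) : s ∈ {3, 4}, s ≤ k}:
k:     0  1  2  3  4  5  6  7  8  9 10 11 12
g(k):  0  0  0  1  1  1  2  0  0  0  1  1  1
So g(12) = 1.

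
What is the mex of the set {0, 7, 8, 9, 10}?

0 is in the set but 1 is not, so the mex is 1.

1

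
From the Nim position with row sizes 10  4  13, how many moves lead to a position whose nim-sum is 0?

Compute the nim-sum pairwise:
10 ^ 4 = 14
14 ^ 13 = 3
The overall nim-sum is X = 3. A row of size p has a winning move iff p XOR X < p (reduce it to p XOR X).
  10: 10 XOR 3 = 9 < 10 — winning move (to 9).
  4: 4 XOR 3 = 7 ≥ 4 — no move.
  13: 13 XOR 3 = 14 ≥ 13 — no move.
That gives 1 winning move.

1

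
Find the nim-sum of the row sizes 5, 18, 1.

22

In binary:
  00101  (5)
  10010  (18)
  00001  (1)
  -----
  10110  (22)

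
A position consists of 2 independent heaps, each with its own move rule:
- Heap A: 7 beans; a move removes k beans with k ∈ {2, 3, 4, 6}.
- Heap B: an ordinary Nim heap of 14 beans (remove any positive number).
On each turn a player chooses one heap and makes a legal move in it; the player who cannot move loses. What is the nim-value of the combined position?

For heap A, compute g(0), g(1), … with moves {2, 3, 4, 6}:
g(0) = mex{} = 0
g(1) = mex{} = 0
g(2) = mex{0} = 1
g(3) = mex{0} = 1
g(4) = mex{0,1} = 2
g(5) = mex{0,1} = 2
g(6) = mex{0,1,2} = 3
g(7) = mex{0,1,2} = 3
So g(7) = 3.
Heap B is a plain Nim heap of size 14, so its Grundy value is 14.
The value of a disjunctive sum is the nim-sum of the parts.
Combined value = 3 XOR 14 = 13.

13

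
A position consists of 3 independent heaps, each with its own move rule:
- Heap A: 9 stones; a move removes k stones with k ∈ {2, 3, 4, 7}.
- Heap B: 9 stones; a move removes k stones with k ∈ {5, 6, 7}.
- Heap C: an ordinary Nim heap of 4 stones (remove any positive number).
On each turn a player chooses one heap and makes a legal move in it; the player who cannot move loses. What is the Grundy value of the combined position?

For heap A, compute g(0), g(1), … with moves {2, 3, 4, 7}:
k:     0  1  2  3  4  5  6  7  8  9
g(k):  0  0  1  1  2  2  0  3  1  4
So g(9) = 4.
For heap B, compute g(0), g(1), … with moves {5, 6, 7}:
k:     0  1  2  3  4  5  6  7  8  9
g(k):  0  0  0  0  0  1  1  1  1  1
So g(9) = 1.
Heap C is a plain Nim heap of size 4, so its Grundy value is 4.
The value of a disjunctive sum is the nim-sum of the parts.
Combined value = 4 XOR 1 XOR 4 = 1.

1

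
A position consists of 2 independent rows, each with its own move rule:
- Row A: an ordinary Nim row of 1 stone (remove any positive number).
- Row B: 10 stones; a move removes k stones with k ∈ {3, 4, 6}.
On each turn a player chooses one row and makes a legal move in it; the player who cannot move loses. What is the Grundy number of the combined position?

1

Row A is a plain Nim row of size 1, so its Grundy value is 1.
Grundy values for row B (subtraction set {3, 4, 6}):
k:     0  1  2  3  4  5  6  7  8  9 10
g(k):  0  0  0  1  1  1  2  2  2  0  0
So g(10) = 0.
The value of a disjunctive sum is the nim-sum of the parts.
Combined value = 1 ⊕ 0 = 1.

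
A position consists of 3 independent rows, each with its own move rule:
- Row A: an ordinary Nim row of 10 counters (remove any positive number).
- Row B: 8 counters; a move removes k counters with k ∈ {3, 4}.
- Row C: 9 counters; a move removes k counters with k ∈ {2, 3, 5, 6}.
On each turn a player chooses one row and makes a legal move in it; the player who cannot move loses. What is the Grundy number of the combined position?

Row A is a plain Nim row of size 10, so its Grundy value is 10.
Build the Grundy sequence for row B with g(k) = mex{g(k−s) : s ∈ {3, 4}, s ≤ k}:
g(0) = mex{} = 0
g(1) = mex{} = 0
g(2) = mex{} = 0
g(3) = mex{0} = 1
g(4) = mex{0} = 1
g(5) = mex{0} = 1
g(6) = mex{0,1} = 2
g(7) = mex{1} = 0
g(8) = mex{1} = 0
So g(8) = 0.
Build the Grundy sequence for row C with g(k) = mex{g(k−s) : s ∈ {2, 3, 5, 6}, s ≤ k}:
k:     0  1  2  3  4  5  6  7  8  9
g(k):  0  0  1  1  2  2  3  3  0  0
So g(9) = 0.
By the Sprague-Grundy theorem, the Grundy value of a sum of independent games is the XOR of the component values.
Combined value = 10 ⊕ 0 ⊕ 0 = 10.

10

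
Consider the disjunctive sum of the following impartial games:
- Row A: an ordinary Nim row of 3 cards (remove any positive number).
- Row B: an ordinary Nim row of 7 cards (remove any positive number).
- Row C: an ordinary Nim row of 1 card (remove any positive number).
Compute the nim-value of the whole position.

5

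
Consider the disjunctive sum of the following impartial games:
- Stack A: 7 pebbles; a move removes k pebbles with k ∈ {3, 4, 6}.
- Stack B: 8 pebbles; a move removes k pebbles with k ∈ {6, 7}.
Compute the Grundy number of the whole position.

Grundy values for stack A (subtraction set {3, 4, 6}):
k:     0  1  2  3  4  5  6  7
g(k):  0  0  0  1  1  1  2  2
So g(7) = 2.
Grundy values for stack B (subtraction set {6, 7}):
k:     0  1  2  3  4  5  6  7  8
g(k):  0  0  0  0  0  0  1  1  1
So g(8) = 1.
The value of a disjunctive sum is the nim-sum of the parts.
Combined value = 2 ⊕ 1 = 3.

3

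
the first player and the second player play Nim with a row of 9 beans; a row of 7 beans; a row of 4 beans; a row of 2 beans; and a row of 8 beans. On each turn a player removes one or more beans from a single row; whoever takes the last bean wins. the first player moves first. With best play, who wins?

the second player wins

Compute the nim-sum pairwise:
9 XOR 7 = 14
14 XOR 4 = 10
10 XOR 2 = 8
8 XOR 8 = 0
The nim-sum is 0, so this is a P-position: the player to move is in a losing position under optimal play; the first player is about to move from it and so loses — the second player wins.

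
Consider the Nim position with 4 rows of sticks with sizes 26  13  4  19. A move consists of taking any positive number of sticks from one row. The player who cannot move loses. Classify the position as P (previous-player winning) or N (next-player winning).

P-position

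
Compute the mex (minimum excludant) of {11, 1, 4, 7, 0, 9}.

2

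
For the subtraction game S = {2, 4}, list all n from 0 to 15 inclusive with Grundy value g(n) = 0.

0, 1, 6, 7, 12, 13

Build the Grundy sequence with g(k) = mex{g(k−s) : s ∈ {2, 4}, s ≤ k}:
k:     0  1  2  3  4  5  6  7  8  9 10 11 12 13 14 15
g(k):  0  0  1  1  2  2  0  0  1  1  2  2  0  0  1  1
The P-positions (g = 0) in 0..15 are 0, 1, 6, 7, 12, 13.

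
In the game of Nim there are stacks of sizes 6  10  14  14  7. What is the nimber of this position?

Write each in binary and XOR column by column:
  0110  (6)
  1010  (10)
  1110  (14)
  1110  (14)
  0111  (7)
  ----
  1011  (11)

11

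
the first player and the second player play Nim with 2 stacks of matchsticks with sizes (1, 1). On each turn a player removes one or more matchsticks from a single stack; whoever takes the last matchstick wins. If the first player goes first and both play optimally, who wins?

Nim-sum: 1 ^ 1 = 0.
The nim-sum is 0, so this is a P-position: the player to move is in a losing position under optimal play; the first player is about to move from it and so loses — the second player wins.

the second player wins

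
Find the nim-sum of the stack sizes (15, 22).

25

Bitwise XOR of the heap sizes:
  01111  (15)
  10110  (22)
  -----
  11001  (25)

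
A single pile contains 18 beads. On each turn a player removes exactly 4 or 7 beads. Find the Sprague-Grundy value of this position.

1

Build the Grundy sequence with g(k) = mex{g(k−s) : s ∈ {4, 7}, s ≤ k}:
k:     0  1  2  3  4  5  6  7  8  9 10 11 12 13 14 15 16 17 18
g(k):  0  0  0  0  1  1  1  1  2  2  2  0  0  0  0  1  1  1  1
So g(18) = 1.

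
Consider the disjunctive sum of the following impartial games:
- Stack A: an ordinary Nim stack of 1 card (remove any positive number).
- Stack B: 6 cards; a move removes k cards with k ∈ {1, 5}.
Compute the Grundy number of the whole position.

1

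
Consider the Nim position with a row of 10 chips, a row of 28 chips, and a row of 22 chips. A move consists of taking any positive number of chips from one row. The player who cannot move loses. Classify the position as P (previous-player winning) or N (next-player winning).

P-position

Compute the nim-sum pairwise:
10 ⊕ 28 = 22
22 ⊕ 22 = 0
The nim-sum is 0, so this is a P-position: the player to move is in a losing position under optimal play.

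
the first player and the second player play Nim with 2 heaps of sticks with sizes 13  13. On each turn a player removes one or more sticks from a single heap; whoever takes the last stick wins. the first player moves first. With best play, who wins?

Bitwise XOR of the heap sizes:
  1101  (13)
  1101  (13)
  ----
  0000  (0)
The nim-sum is 0, so this is a P-position: the player to move is in a losing position under optimal play; the first player is about to move from it and so loses — the second player wins.

the second player wins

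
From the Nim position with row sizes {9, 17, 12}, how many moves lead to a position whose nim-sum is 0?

1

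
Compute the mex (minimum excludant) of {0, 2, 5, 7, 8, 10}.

1

0 is in the set but 1 is not, so the mex is 1.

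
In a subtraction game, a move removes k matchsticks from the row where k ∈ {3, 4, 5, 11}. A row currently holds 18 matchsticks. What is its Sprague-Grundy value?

Grundy values for subtraction set {3, 4, 5, 11}:
k:     0  1  2  3  4  5  6  7  8  9 10 11 12 13 14 15 16 17 18
g(k):  0  0  0  1  1  1  2  2  0  0  0  1  1  1  2  2  0  0  0
So g(18) = 0.

0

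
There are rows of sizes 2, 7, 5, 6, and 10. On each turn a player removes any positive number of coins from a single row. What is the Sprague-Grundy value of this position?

In binary:
  0010  (2)
  0111  (7)
  0101  (5)
  0110  (6)
  1010  (10)
  ----
  1100  (12)

12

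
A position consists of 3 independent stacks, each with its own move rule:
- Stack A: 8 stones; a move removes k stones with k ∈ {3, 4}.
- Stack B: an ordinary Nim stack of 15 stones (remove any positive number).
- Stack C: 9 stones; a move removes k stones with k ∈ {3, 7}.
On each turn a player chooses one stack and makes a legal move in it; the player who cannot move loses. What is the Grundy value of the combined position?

14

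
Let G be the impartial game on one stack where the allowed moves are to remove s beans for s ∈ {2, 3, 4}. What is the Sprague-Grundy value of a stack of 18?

0

Grundy values for subtraction set {2, 3, 4}:
k:     0  1  2  3  4  5  6  7  8  9 10 11 12 13 14 15 16 17 18
g(k):  0  0  1  1  2  2  0  0  1  1  2  2  0  0  1  1  2  2  0
So g(18) = 0.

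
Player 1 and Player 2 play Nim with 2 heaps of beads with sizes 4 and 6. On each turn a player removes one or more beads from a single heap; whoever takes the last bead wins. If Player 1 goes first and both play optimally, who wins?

Compute the nim-sum pairwise:
4 ⊕ 6 = 2
The nim-sum is 2 ≠ 0, so this is an N-position: the player to move can win; Player 1 has a winning move.

Player 1 wins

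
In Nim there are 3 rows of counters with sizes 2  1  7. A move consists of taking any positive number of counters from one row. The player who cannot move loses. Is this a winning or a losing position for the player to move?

Winning position

Nim-sum: 2 XOR 1 XOR 7 = 4.
The nim-sum is 4 ≠ 0, so this is an N-position: the player to move can win.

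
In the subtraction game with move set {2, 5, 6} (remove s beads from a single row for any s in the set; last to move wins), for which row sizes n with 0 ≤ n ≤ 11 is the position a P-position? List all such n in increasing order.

Build the Grundy sequence with g(k) = mex{g(k−s) : s ∈ {2, 5, 6}, s ≤ k}:
g(0) = mex{} = 0
g(1) = mex{} = 0
g(2) = mex{0} = 1
g(3) = mex{0} = 1
g(4) = mex{1} = 0
g(5) = mex{0,1} = 2
g(6) = mex{0} = 1
g(7) = mex{0,1,2} = 3
g(8) = mex{1} = 0
g(9) = mex{0,1,3} = 2
g(10) = mex{0,2} = 1
g(11) = mex{1,2} = 0
The P-positions (g = 0) in 0..11 are 0, 1, 4, 8, 11.

0, 1, 4, 8, 11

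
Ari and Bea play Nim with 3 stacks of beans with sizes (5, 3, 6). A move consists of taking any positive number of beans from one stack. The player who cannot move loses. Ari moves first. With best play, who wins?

Compute the nim-sum pairwise:
5 XOR 3 = 6
6 XOR 6 = 0
The nim-sum is 0, so this is a P-position: the player to move is in a losing position under optimal play; Ari is about to move from it and so loses — Bea wins.

Bea wins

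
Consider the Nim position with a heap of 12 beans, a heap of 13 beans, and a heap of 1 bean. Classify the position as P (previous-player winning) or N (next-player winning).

Nim-sum: 12 ⊕ 13 ⊕ 1 = 0.
The nim-sum is 0, so this is a P-position: the player to move is in a losing position under optimal play.

P-position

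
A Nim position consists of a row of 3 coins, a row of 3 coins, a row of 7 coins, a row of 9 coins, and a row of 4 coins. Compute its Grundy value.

Nim-sum: 3 XOR 3 XOR 7 XOR 9 XOR 4 = 10.

10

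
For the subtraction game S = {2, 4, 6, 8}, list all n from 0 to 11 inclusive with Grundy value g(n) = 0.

0, 1, 10, 11

Compute g(0), g(1), … for moves {2, 4, 6, 8}:
k:     0  1  2  3  4  5  6  7  8  9 10 11
g(k):  0  0  1  1  2  2  3  3  4  4  0  0
The P-positions (g = 0) in 0..11 are 0, 1, 10, 11.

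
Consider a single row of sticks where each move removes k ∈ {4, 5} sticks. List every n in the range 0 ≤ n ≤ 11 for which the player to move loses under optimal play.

0, 1, 2, 3, 9, 10, 11

Build the Grundy sequence with g(k) = mex{g(k−s) : s ∈ {4, 5}, s ≤ k}:
g(0) = mex{} = 0
g(1) = mex{} = 0
g(2) = mex{} = 0
g(3) = mex{} = 0
g(4) = mex{0} = 1
g(5) = mex{0} = 1
g(6) = mex{0} = 1
g(7) = mex{0} = 1
g(8) = mex{0,1} = 2
g(9) = mex{1} = 0
g(10) = mex{1} = 0
g(11) = mex{1} = 0
The P-positions (g = 0) in 0..11 are 0, 1, 2, 3, 9, 10, 11.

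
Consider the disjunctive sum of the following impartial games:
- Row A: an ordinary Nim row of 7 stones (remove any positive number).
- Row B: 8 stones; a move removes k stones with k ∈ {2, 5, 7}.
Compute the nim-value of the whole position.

5

Row A is a plain Nim row of size 7, so its Grundy value is 7.
Grundy values for row B (subtraction set {2, 5, 7}):
g(0) = mex{} = 0
g(1) = mex{} = 0
g(2) = mex{0} = 1
g(3) = mex{0} = 1
g(4) = mex{1} = 0
g(5) = mex{0,1} = 2
g(6) = mex{0} = 1
g(7) = mex{0,1,2} = 3
g(8) = mex{0,1} = 2
So g(8) = 2.
The value of a disjunctive sum is the nim-sum of the parts.
Combined value = 7 ⊕ 2 = 5.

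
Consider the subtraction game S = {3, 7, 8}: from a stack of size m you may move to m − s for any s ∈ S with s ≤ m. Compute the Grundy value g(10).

Compute g(0), g(1), … for moves {3, 7, 8}:
k:     0  1  2  3  4  5  6  7  8  9 10
g(k):  0  0  0  1  1  1  0  2  2  1  3
So g(10) = 3.

3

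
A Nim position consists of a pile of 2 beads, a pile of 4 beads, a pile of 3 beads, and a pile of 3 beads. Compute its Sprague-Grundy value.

6

Compute the nim-sum pairwise:
2 ^ 4 = 6
6 ^ 3 = 5
5 ^ 3 = 6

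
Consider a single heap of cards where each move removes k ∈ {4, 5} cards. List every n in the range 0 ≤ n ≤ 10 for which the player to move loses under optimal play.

Grundy values for subtraction set {4, 5}:
k:     0  1  2  3  4  5  6  7  8  9 10
g(k):  0  0  0  0  1  1  1  1  2  0  0
The P-positions (g = 0) in 0..10 are 0, 1, 2, 3, 9, 10.

0, 1, 2, 3, 9, 10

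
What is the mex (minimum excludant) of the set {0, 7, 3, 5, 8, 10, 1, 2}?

The values 0, 1, 2, 3 are all present; 4 is the first non-negative integer missing from the set.

4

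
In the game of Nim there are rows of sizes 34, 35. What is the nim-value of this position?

1

In binary:
  100010  (34)
  100011  (35)
  ------
  000001  (1)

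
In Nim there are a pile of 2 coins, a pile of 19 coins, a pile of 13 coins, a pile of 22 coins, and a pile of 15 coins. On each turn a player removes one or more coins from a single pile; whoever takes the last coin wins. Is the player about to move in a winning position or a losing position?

Winning position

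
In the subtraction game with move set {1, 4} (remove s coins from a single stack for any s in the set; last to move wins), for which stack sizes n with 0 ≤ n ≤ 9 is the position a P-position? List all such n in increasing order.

0, 2, 5, 7

Build the Grundy sequence with g(k) = mex{g(k−s) : s ∈ {1, 4}, s ≤ k}:
g(0) = mex{} = 0
g(1) = mex{0} = 1
g(2) = mex{1} = 0
g(3) = mex{0} = 1
g(4) = mex{0,1} = 2
g(5) = mex{1,2} = 0
g(6) = mex{0} = 1
g(7) = mex{1} = 0
g(8) = mex{0,2} = 1
g(9) = mex{0,1} = 2
The P-positions (g = 0) in 0..9 are 0, 2, 5, 7.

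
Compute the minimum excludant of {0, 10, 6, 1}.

The values 0, 1 are all present; 2 is the first non-negative integer missing from the set.

2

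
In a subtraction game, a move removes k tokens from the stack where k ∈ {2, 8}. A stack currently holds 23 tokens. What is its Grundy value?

Grundy values for subtraction set {2, 8}:
k:     0  1  2  3  4  5  6  7  8  9 10 11 12 13 14 15 16 17 18 19 20 21 22 23
g(k):  0  0  1  1  0  0  1  1  2  2  0  0  1  1  0  0  1  1  2  2  0  0  1  1
So g(23) = 1.

1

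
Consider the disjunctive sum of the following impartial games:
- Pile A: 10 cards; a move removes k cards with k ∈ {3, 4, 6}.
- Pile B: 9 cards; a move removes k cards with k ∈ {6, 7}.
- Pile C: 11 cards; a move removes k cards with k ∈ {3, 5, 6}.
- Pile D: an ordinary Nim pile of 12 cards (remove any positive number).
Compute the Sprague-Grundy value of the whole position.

13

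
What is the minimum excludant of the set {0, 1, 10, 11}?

The values 0, 1 are all present; 2 is the first non-negative integer missing from the set.

2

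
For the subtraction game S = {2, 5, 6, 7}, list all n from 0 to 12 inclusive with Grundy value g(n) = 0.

Grundy values for subtraction set {2, 5, 6, 7}:
k:     0  1  2  3  4  5  6  7  8  9 10 11 12
g(k):  0  0  1  1  0  2  1  3  2  2  3  3  0
The P-positions (g = 0) in 0..12 are 0, 1, 4, 12.

0, 1, 4, 12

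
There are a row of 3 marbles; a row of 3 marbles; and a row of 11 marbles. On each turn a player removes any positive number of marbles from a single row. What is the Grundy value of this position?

11

Bitwise XOR of the heap sizes:
  0011  (3)
  0011  (3)
  1011  (11)
  ----
  1011  (11)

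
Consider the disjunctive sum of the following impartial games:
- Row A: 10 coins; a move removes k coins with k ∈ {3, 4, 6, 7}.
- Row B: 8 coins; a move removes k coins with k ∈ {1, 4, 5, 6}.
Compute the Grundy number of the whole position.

4

Grundy values for row A (subtraction set {3, 4, 6, 7}):
k:     0  1  2  3  4  5  6  7  8  9 10
g(k):  0  0  0  1  1  1  2  2  2  3  0
So g(10) = 0.
Grundy values for row B (subtraction set {1, 4, 5, 6}):
g(0) = mex{} = 0
g(1) = mex{0} = 1
g(2) = mex{1} = 0
g(3) = mex{0} = 1
g(4) = mex{0,1} = 2
g(5) = mex{0,1,2} = 3
g(6) = mex{0,1,3} = 2
g(7) = mex{0,1,2} = 3
g(8) = mex{0,1,2,3} = 4
So g(8) = 4.
By the Sprague-Grundy theorem, the Grundy value of a sum of independent games is the XOR of the component values.
Combined value = 0 ⊕ 4 = 4.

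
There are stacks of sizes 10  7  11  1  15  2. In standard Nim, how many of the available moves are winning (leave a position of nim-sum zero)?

Bitwise XOR of the heap sizes:
  1010  (10)
  0111  (7)
  1011  (11)
  0001  (1)
  1111  (15)
  0010  (2)
  ----
  1010  (10)
The overall nim-sum is X = 10. A stack of size p has a winning move iff p XOR X < p (reduce it to p XOR X).
  10: 10 XOR 10 = 0 < 10 — winning move (to 0).
  7: 7 XOR 10 = 13 ≥ 7 — no move.
  11: 11 XOR 10 = 1 < 11 — winning move (to 1).
  1: 1 XOR 10 = 11 ≥ 1 — no move.
  15: 15 XOR 10 = 5 < 15 — winning move (to 5).
  2: 2 XOR 10 = 8 ≥ 2 — no move.
That gives 3 winning moves.

3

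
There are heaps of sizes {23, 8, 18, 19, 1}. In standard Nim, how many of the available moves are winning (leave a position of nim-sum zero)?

3

In binary:
  10111  (23)
  01000  (8)
  10010  (18)
  10011  (19)
  00001  (1)
  -----
  11111  (31)
The overall nim-sum is X = 31. A heap of size p has a winning move iff p XOR X < p (reduce it to p XOR X).
  23: 23 XOR 31 = 8 < 23 — winning move (to 8).
  8: 8 XOR 31 = 23 ≥ 8 — no move.
  18: 18 XOR 31 = 13 < 18 — winning move (to 13).
  19: 19 XOR 31 = 12 < 19 — winning move (to 12).
  1: 1 XOR 31 = 30 ≥ 1 — no move.
That gives 3 winning moves.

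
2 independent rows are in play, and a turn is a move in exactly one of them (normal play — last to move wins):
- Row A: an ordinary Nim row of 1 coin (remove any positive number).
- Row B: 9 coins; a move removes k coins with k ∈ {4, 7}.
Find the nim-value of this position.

3

Row A is a plain Nim row of size 1, so its Grundy value is 1.
Grundy values for row B (subtraction set {4, 7}):
k:     0  1  2  3  4  5  6  7  8  9
g(k):  0  0  0  0  1  1  1  1  2  2
So g(9) = 2.
The value of a disjunctive sum is the nim-sum of the parts.
Combined value = 1 ⊕ 2 = 3.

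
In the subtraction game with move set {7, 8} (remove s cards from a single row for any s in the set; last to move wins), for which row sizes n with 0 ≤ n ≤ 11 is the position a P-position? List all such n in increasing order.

0, 1, 2, 3, 4, 5, 6

Compute g(0), g(1), … for moves {7, 8}:
k:     0  1  2  3  4  5  6  7  8  9 10 11
g(k):  0  0  0  0  0  0  0  1  1  1  1  1
The P-positions (g = 0) in 0..11 are 0, 1, 2, 3, 4, 5, 6.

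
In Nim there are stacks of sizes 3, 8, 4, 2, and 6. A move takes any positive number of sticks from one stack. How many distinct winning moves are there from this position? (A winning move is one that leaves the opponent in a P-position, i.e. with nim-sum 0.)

In binary:
  0011  (3)
  1000  (8)
  0100  (4)
  0010  (2)
  0110  (6)
  ----
  1011  (11)
The overall nim-sum is X = 11. A stack of size p has a winning move iff p XOR X < p (reduce it to p XOR X).
  3: 3 XOR 11 = 8 ≥ 3 — no move.
  8: 8 XOR 11 = 3 < 8 — winning move (to 3).
  4: 4 XOR 11 = 15 ≥ 4 — no move.
  2: 2 XOR 11 = 9 ≥ 2 — no move.
  6: 6 XOR 11 = 13 ≥ 6 — no move.
That gives 1 winning move.

1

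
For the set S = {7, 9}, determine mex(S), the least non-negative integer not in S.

0 is not in the set, so the mex is 0.

0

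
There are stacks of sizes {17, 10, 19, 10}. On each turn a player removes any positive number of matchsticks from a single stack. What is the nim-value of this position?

2

Compute the nim-sum pairwise:
17 ^ 10 = 27
27 ^ 19 = 8
8 ^ 10 = 2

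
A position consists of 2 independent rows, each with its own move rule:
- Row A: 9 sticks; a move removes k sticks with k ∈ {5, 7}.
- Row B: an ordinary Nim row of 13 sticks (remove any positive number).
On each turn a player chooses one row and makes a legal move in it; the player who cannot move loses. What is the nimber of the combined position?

12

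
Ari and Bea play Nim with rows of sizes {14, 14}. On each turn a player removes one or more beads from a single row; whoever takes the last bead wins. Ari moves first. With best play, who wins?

Bitwise XOR of the heap sizes:
  1110  (14)
  1110  (14)
  ----
  0000  (0)
The nim-sum is 0, so this is a P-position: the player to move is in a losing position under optimal play; Ari is about to move from it and so loses — Bea wins.

Bea wins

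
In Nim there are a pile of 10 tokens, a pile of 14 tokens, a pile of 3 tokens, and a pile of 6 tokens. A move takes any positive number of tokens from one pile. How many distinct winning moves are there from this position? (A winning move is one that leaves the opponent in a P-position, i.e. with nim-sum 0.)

1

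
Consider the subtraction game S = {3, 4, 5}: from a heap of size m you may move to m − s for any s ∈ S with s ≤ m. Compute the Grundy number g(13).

Compute g(0), g(1), … for moves {3, 4, 5}:
g(0) = mex{} = 0
g(1) = mex{} = 0
g(2) = mex{} = 0
g(3) = mex{0} = 1
g(4) = mex{0} = 1
g(5) = mex{0} = 1
g(6) = mex{0,1} = 2
g(7) = mex{0,1} = 2
g(8) = mex{1} = 0
g(9) = mex{1,2} = 0
g(10) = mex{1,2} = 0
g(11) = mex{0,2} = 1
g(12) = mex{0,2} = 1
g(13) = mex{0} = 1
So g(13) = 1.

1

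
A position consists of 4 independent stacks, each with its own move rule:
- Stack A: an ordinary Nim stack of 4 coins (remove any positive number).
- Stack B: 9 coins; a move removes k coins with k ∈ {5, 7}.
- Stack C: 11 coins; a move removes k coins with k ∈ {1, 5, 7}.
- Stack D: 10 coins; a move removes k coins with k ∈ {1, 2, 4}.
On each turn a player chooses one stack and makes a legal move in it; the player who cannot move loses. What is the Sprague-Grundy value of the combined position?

5

Stack A is a plain Nim stack of size 4, so its Grundy value is 4.
Build the Grundy sequence for stack B with g(k) = mex{g(k−s) : s ∈ {5, 7}, s ≤ k}:
g(0) = mex{} = 0
g(1) = mex{} = 0
g(2) = mex{} = 0
g(3) = mex{} = 0
g(4) = mex{} = 0
g(5) = mex{0} = 1
g(6) = mex{0} = 1
g(7) = mex{0} = 1
g(8) = mex{0} = 1
g(9) = mex{0} = 1
So g(9) = 1.
Build the Grundy sequence for stack C with g(k) = mex{g(k−s) : s ∈ {1, 5, 7}, s ≤ k}:
g(0) = mex{} = 0
g(1) = mex{0} = 1
g(2) = mex{1} = 0
g(3) = mex{0} = 1
g(4) = mex{1} = 0
g(5) = mex{0} = 1
g(6) = mex{1} = 0
g(7) = mex{0} = 1
g(8) = mex{1} = 0
g(9) = mex{0} = 1
g(10) = mex{1} = 0
g(11) = mex{0} = 1
So g(11) = 1.
For stack D, compute g(0), g(1), … with moves {1, 2, 4}:
g(0) = mex{} = 0
g(1) = mex{0} = 1
g(2) = mex{0,1} = 2
g(3) = mex{1,2} = 0
g(4) = mex{0,2} = 1
g(5) = mex{0,1} = 2
g(6) = mex{1,2} = 0
g(7) = mex{0,2} = 1
g(8) = mex{0,1} = 2
g(9) = mex{1,2} = 0
g(10) = mex{0,2} = 1
So g(10) = 1.
By the Sprague-Grundy theorem, the Grundy value of a sum of independent games is the XOR of the component values.
Combined value = 4 ⊕ 1 ⊕ 1 ⊕ 1 = 5.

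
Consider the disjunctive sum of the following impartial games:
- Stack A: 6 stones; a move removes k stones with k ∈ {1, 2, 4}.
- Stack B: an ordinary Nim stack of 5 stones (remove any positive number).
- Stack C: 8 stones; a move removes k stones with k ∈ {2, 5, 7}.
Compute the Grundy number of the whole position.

7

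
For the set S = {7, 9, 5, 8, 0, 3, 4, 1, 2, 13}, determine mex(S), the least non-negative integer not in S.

The values 0, 1, 2, 3, 4, 5 are all present; 6 is the first non-negative integer missing from the set.

6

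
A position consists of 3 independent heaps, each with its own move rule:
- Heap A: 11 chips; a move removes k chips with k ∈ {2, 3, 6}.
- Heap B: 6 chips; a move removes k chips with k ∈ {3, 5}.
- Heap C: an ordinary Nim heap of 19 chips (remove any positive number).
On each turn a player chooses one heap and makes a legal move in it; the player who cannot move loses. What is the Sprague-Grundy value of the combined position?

For heap A, compute g(0), g(1), … with moves {2, 3, 6}:
k:     0  1  2  3  4  5  6  7  8  9 10 11
g(k):  0  0  1  1  2  0  3  1  2  0  0  1
So g(11) = 1.
Grundy values for heap B (subtraction set {3, 5}):
g(0) = mex{} = 0
g(1) = mex{} = 0
g(2) = mex{} = 0
g(3) = mex{0} = 1
g(4) = mex{0} = 1
g(5) = mex{0} = 1
g(6) = mex{0,1} = 2
So g(6) = 2.
Heap C is a plain Nim heap of size 19, so its Grundy value is 19.
By the Sprague-Grundy theorem, the Grundy value of a sum of independent games is the XOR of the component values.
Combined value = 1 XOR 2 XOR 19 = 16.

16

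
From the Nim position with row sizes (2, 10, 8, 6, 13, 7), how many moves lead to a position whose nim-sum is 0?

3

Nim-sum: 2 ^ 10 ^ 8 ^ 6 ^ 13 ^ 7 = 12.
The overall nim-sum is X = 12. A row of size p has a winning move iff p XOR X < p (reduce it to p XOR X).
  2: 2 XOR 12 = 14 ≥ 2 — no move.
  10: 10 XOR 12 = 6 < 10 — winning move (to 6).
  8: 8 XOR 12 = 4 < 8 — winning move (to 4).
  6: 6 XOR 12 = 10 ≥ 6 — no move.
  13: 13 XOR 12 = 1 < 13 — winning move (to 1).
  7: 7 XOR 12 = 11 ≥ 7 — no move.
That gives 3 winning moves.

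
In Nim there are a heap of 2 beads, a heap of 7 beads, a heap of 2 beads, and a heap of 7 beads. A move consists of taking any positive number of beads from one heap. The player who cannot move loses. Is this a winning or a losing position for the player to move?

In binary:
  010  (2)
  111  (7)
  010  (2)
  111  (7)
  ---
  000  (0)
The nim-sum is 0, so this is a P-position: the player to move is in a losing position under optimal play.

Losing position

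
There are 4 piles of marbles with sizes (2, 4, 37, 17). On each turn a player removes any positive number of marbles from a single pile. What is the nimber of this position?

50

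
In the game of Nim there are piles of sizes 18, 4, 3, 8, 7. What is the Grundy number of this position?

Nim-sum: 18 ^ 4 ^ 3 ^ 8 ^ 7 = 26.

26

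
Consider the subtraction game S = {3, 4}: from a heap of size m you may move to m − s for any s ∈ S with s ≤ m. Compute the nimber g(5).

Build the Grundy sequence with g(k) = mex{g(k−s) : s ∈ {3, 4}, s ≤ k}:
k:     0  1  2  3  4  5
g(k):  0  0  0  1  1  1
So g(5) = 1.

1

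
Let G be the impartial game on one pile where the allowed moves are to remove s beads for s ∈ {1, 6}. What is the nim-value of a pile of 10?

1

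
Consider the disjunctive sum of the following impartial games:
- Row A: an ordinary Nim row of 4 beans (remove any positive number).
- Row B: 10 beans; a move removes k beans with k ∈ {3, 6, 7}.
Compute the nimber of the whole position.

4

Row A is a plain Nim row of size 4, so its Grundy value is 4.
Build the Grundy sequence for row B with g(k) = mex{g(k−s) : s ∈ {3, 6, 7}, s ≤ k}:
g(0) = mex{} = 0
g(1) = mex{} = 0
g(2) = mex{} = 0
g(3) = mex{0} = 1
g(4) = mex{0} = 1
g(5) = mex{0} = 1
g(6) = mex{0,1} = 2
g(7) = mex{0,1} = 2
g(8) = mex{0,1} = 2
g(9) = mex{0,1,2} = 3
g(10) = mex{1,2} = 0
So g(10) = 0.
By the Sprague-Grundy theorem, the Grundy value of a sum of independent games is the XOR of the component values.
Combined value = 4 ⊕ 0 = 4.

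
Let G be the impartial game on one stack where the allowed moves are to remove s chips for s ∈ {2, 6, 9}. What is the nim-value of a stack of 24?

Grundy values for subtraction set {2, 6, 9}:
k:     0  1  2  3  4  5  6  7  8  9 10 11 12 13 14 15 16 17 18 19 20 21 22 23 24
g(k):  0  0  1  1  0  0  1  1  0  2  1  3  0  2  1  0  0  1  1  0  0  1  1  0  2
So g(24) = 2.

2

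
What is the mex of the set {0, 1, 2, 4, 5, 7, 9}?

3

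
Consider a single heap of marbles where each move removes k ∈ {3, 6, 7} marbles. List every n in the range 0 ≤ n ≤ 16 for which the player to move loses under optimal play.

Compute g(0), g(1), … for moves {3, 6, 7}:
k:     0  1  2  3  4  5  6  7  8  9 10 11 12 13 14 15 16
g(k):  0  0  0  1  1  1  2  2  2  3  0  0  0  1  1  1  2
The P-positions (g = 0) in 0..16 are 0, 1, 2, 10, 11, 12.

0, 1, 2, 10, 11, 12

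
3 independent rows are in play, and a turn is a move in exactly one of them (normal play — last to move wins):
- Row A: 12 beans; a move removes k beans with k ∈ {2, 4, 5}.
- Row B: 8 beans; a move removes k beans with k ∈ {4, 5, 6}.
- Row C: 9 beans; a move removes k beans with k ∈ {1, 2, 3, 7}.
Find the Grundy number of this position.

1

Build the Grundy sequence for row A with g(k) = mex{g(k−s) : s ∈ {2, 4, 5}, s ≤ k}:
g(0) = mex{} = 0
g(1) = mex{} = 0
g(2) = mex{0} = 1
g(3) = mex{0} = 1
g(4) = mex{0,1} = 2
g(5) = mex{0,1} = 2
g(6) = mex{0,1,2} = 3
g(7) = mex{1,2} = 0
g(8) = mex{1,2,3} = 0
g(9) = mex{0,2} = 1
g(10) = mex{0,2,3} = 1
g(11) = mex{0,1,3} = 2
g(12) = mex{0,1} = 2
So g(12) = 2.
Grundy values for row B (subtraction set {4, 5, 6}):
g(0) = mex{} = 0
g(1) = mex{} = 0
g(2) = mex{} = 0
g(3) = mex{} = 0
g(4) = mex{0} = 1
g(5) = mex{0} = 1
g(6) = mex{0} = 1
g(7) = mex{0} = 1
g(8) = mex{0,1} = 2
So g(8) = 2.
Grundy values for row C (subtraction set {1, 2, 3, 7}):
g(0) = mex{} = 0
g(1) = mex{0} = 1
g(2) = mex{0,1} = 2
g(3) = mex{0,1,2} = 3
g(4) = mex{1,2,3} = 0
g(5) = mex{0,2,3} = 1
g(6) = mex{0,1,3} = 2
g(7) = mex{0,1,2} = 3
g(8) = mex{1,2,3} = 0
g(9) = mex{0,2,3} = 1
So g(9) = 1.
By the Sprague-Grundy theorem, the Grundy value of a sum of independent games is the XOR of the component values.
Combined value = 2 ⊕ 2 ⊕ 1 = 1.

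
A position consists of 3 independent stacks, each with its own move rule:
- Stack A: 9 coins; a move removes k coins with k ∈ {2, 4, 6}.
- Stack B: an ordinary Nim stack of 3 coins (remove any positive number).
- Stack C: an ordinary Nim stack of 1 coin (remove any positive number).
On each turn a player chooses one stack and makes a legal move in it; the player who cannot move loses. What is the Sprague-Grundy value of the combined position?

2

For stack A, compute g(0), g(1), … with moves {2, 4, 6}:
k:     0  1  2  3  4  5  6  7  8  9
g(k):  0  0  1  1  2  2  3  3  0  0
So g(9) = 0.
Stack B is a plain Nim stack of size 3, so its Grundy value is 3.
Stack C is a plain Nim stack of size 1, so its Grundy value is 1.
By the Sprague-Grundy theorem, the Grundy value of a sum of independent games is the XOR of the component values.
Combined value = 0 XOR 3 XOR 1 = 2.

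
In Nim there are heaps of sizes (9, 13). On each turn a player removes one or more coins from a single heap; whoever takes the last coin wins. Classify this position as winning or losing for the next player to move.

Winning position

Write each in binary and XOR column by column:
  1001  (9)
  1101  (13)
  ----
  0100  (4)
The nim-sum is 4 ≠ 0, so this is an N-position: the player to move can win.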